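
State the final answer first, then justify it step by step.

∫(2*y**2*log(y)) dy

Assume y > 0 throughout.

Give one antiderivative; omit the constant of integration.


The answer is 2*y**3*log(y)/3 - 2*y**3/9.
Step 1. Integrate ∫(2*y**2*log(y)) dy by parts with u = log(y), dv = (2*y**2) dy, so v = 2*y**3/3 [assuming y > 0]: now 2*y**3*log(y)/3 + ∫(-2*y**2/3) dy.
Step 2. Evaluate the standard form: now 2*y**3*log(y)/3 - 2*y**3/9.
Answer: 2*y**3*log(y)/3 - 2*y**3/9.


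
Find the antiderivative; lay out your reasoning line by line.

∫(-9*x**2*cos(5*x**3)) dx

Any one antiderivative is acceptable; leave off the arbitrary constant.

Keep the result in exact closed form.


Step 1. Substitute u = x**3, turning ∫(-9*x**2*cos(5*x**3)) dx into ∫(-3*cos(5*u)) du: now ∫(-3*cos(5*u)) du.
Step 2. Evaluate the standard form: now -3*sin(5*u)/5.
Step 3. Substitute back u = x**3: now -3*sin(5*x**3)/5.
Answer: -3*sin(5*x**3)/5.


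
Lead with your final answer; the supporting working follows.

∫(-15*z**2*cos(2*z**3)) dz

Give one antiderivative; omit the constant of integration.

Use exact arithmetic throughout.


The answer is -5*sin(2*z**3)/2.
Step 1. Substitute u = z**3, turning ∫(-15*z**2*cos(2*z**3)) dz into ∫(-5*cos(2*u)) du: now ∫(-5*cos(2*u)) du.
Step 2. Evaluate the standard form: now -5*sin(2*u)/2.
Step 3. Substitute back u = z**3: now -5*sin(2*z**3)/2.
Answer: -5*sin(2*z**3)/2.


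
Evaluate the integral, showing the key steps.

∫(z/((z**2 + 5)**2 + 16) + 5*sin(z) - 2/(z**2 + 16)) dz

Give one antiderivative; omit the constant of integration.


Step 1. Rewrite: now ∫(z/((z**2 + 5)**2 + 16)) dz + ∫(-2/(z**2 + 16)) dz + ∫(5*sin(z)) dz.
Step 2. Evaluate the standard form: now -5*cos(z) + ∫(z/((z**2 + 5)**2 + 16)) dz + ∫(-2/(z**2 + 16)) dz.
Step 3. Substitute u = z**2 + 5, turning ∫(z/((z**2 + 5)**2 + 16)) dz into ∫(1/(2*(u**2 + 16))) du: now -5*cos(z) + ∫(1/(2*(u**2 + 16))) du + ∫(-2/(z**2 + 16)) dz.
Step 4. Evaluate the standard form: now -5*cos(z) + atan(u/4)/8 + ∫(-2/(z**2 + 16)) dz.
Step 5. Substitute back u = z**2 + 5: now -5*cos(z) + atan(z**2/4 + 5/4)/8 + ∫(-2/(z**2 + 16)) dz.
Step 6. Evaluate the standard form: now -5*cos(z) - atan(z/4)/2 + atan(z**2/4 + 5/4)/8.
Answer: -5*cos(z) - atan(z/4)/2 + atan(z**2/4 + 5/4)/8.


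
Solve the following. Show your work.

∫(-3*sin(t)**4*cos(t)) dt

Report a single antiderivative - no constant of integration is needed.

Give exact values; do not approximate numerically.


Step 1. Substitute u = sin(t), turning ∫(-3*sin(t)**4*cos(t)) dt into ∫(-3*u**4) du: now ∫(-3*u**4) du.
Step 2. Evaluate the standard form: now -3*u**5/5.
Step 3. Substitute back u = sin(t): now -3*sin(t)**5/5.
Answer: -3*sin(t)**5/5.


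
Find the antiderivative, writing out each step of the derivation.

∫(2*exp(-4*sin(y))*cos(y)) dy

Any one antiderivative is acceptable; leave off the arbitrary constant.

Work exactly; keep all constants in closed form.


Step 1. Substitute u = sin(y), turning ∫(2*exp(-4*sin(y))*cos(y)) dy into ∫(2*exp(-4*u)) du: now ∫(2*exp(-4*u)) du.
Step 2. Evaluate the standard form: now -exp(-4*u)/2.
Step 3. Substitute back u = sin(y): now -exp(-4*sin(y))/2.
Answer: -exp(-4*sin(y))/2.


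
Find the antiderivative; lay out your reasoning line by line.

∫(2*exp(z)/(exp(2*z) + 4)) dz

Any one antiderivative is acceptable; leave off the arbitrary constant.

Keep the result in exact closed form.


Step 1. Substitute u = exp(z), turning ∫(2*exp(z)/(exp(2*z) + 4)) dz into ∫(2/(u**2 + 4)) du: now ∫(2/(u**2 + 4)) du.
Step 2. Evaluate the standard form: now atan(u/2).
Step 3. Substitute back u = exp(z): now atan(exp(z)/2).
Answer: atan(exp(z)/2).


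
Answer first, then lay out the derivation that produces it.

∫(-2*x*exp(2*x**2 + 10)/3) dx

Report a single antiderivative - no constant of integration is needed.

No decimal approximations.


The answer is -exp(2*x**2 + 10)/6.
Step 1. Substitute u = x**2 + 5, turning ∫(-2*x*exp(2*x**2 + 10)/3) dx into ∫(-exp(2*u)/3) du: now ∫(-exp(2*u)/3) du.
Step 2. Evaluate the standard form: now -exp(2*u)/6.
Step 3. Substitute back u = x**2 + 5: now -exp(2*x**2 + 10)/6.
Answer: -exp(2*x**2 + 10)/6.


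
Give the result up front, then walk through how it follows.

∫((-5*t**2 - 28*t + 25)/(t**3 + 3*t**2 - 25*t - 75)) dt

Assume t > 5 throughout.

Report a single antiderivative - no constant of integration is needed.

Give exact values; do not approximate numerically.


The answer is -3*log(t - 5) - 4*log(t + 3) + 2*log(t + 5).
Step 1. Decompose ∫((-5*t**2 - 28*t + 25)/(t**3 + 3*t**2 - 25*t - 75)) dt by partial fractions, (-5*t**2 - 28*t + 25)/(t**3 + 3*t**2 - 25*t - 75) = 2/(t + 5) - 4/(t + 3) - 3/(t - 5): now ∫(-3/(t - 5)) dt + ∫(-4/(t + 3)) dt + ∫(2/(t + 5)) dt.
Step 2. Evaluate the standard form [assuming t > 5]: now -3*log(t - 5) + ∫(-4/(t + 3)) dt + ∫(2/(t + 5)) dt.
Step 3. Evaluate the standard form [assuming t > -3]: now -3*log(t - 5) - 4*log(t + 3) + ∫(2/(t + 5)) dt.
Step 4. Evaluate the standard form [assuming t > -5]: now -3*log(t - 5) - 4*log(t + 3) + 2*log(t + 5).
Answer: -3*log(t - 5) - 4*log(t + 3) + 2*log(t + 5).


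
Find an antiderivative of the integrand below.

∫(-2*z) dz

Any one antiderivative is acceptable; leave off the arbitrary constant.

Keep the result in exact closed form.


Answer: -z**2.


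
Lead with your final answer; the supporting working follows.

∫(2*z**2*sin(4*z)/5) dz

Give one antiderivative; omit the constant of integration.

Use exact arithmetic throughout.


The answer is -z**2*cos(4*z)/10 + z*sin(4*z)/20 + cos(4*z)/80.
Step 1. Integrate ∫(2*z**2*sin(4*z)/5) dz by parts with u = z**2, dv = (2*sin(4*z)/5) dz, so v = -cos(4*z)/10: now -z**2*cos(4*z)/10 + ∫(z*cos(4*z)/5) dz.
Step 2. Integrate ∫(z*cos(4*z)/5) dz by parts with u = z, dv = (cos(4*z)/5) dz, so v = sin(4*z)/20: now -z**2*cos(4*z)/10 + z*sin(4*z)/20 + ∫(-sin(4*z)/20) dz.
Step 3. Evaluate the standard form: now -z**2*cos(4*z)/10 + z*sin(4*z)/20 + cos(4*z)/80.
Answer: -z**2*cos(4*z)/10 + z*sin(4*z)/20 + cos(4*z)/80.


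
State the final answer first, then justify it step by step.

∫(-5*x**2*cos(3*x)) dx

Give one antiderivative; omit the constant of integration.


The answer is -5*x**2*sin(3*x)/3 - 10*x*cos(3*x)/9 + 10*sin(3*x)/27.
Step 1. Integrate ∫(-5*x**2*cos(3*x)) dx by parts with u = x**2, dv = (-5*cos(3*x)) dx, so v = -5*sin(3*x)/3: now -5*x**2*sin(3*x)/3 + ∫(10*x*sin(3*x)/3) dx.
Step 2. Integrate ∫(10*x*sin(3*x)/3) dx by parts with u = x, dv = (10*sin(3*x)/3) dx, so v = -10*cos(3*x)/9: now -5*x**2*sin(3*x)/3 - 10*x*cos(3*x)/9 + ∫(10*cos(3*x)/9) dx.
Step 3. Evaluate the standard form: now -5*x**2*sin(3*x)/3 - 10*x*cos(3*x)/9 + 10*sin(3*x)/27.
Answer: -5*x**2*sin(3*x)/3 - 10*x*cos(3*x)/9 + 10*sin(3*x)/27.


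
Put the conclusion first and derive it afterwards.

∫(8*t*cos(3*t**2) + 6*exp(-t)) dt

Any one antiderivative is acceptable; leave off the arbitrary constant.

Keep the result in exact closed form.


The answer is 4*sin(3*t**2)/3 - 6*exp(-t).
Step 1. Rewrite: now ∫(8*t*cos(3*t**2)) dt + ∫(6*exp(-t)) dt.
Step 2. Substitute u = t**2, turning ∫(8*t*cos(3*t**2)) dt into ∫(4*cos(3*u)) du: now ∫(6*exp(-t)) dt + ∫(4*cos(3*u)) du.
Step 3. Evaluate the standard form: now 4*sin(3*u)/3 + ∫(6*exp(-t)) dt.
Step 4. Substitute back u = t**2: now 4*sin(3*t**2)/3 + ∫(6*exp(-t)) dt.
Step 5. Evaluate the standard form: now 4*sin(3*t**2)/3 - 6*exp(-t).
Answer: 4*sin(3*t**2)/3 - 6*exp(-t).


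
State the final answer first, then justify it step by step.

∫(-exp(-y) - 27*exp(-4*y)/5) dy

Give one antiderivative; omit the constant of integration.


The answer is exp(-y) + 27*exp(-4*y)/20.
Step 1. Rewrite: now ∫(-27*exp(-4*y)/5) dy + ∫(-exp(-y)) dy.
Step 2. Evaluate the standard form: now ∫(-27*exp(-4*y)/5) dy + exp(-y).
Step 3. Evaluate the standard form: now exp(-y) + 27*exp(-4*y)/20.
Answer: exp(-y) + 27*exp(-4*y)/20.


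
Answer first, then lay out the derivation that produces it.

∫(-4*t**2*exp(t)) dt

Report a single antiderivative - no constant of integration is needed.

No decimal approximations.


The answer is -4*t**2*exp(t) + 8*t*exp(t) - 8*exp(t).
Step 1. Integrate ∫(-4*t**2*exp(t)) dt by parts with u = t**2, dv = (-4*exp(t)) dt, so v = -4*exp(t): now -4*t**2*exp(t) + ∫(8*t*exp(t)) dt.
Step 2. Integrate ∫(8*t*exp(t)) dt by parts with u = t, dv = (8*exp(t)) dt, so v = 8*exp(t): now -4*t**2*exp(t) + 8*t*exp(t) + ∫(-8*exp(t)) dt.
Step 3. Evaluate the standard form: now -4*t**2*exp(t) + 8*t*exp(t) - 8*exp(t).
Answer: -4*t**2*exp(t) + 8*t*exp(t) - 8*exp(t).


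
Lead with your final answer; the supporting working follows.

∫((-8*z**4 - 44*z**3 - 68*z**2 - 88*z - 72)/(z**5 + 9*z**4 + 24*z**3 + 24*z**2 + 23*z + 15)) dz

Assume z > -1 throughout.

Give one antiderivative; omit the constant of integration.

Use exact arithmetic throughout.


The answer is -log(z + 1) - 3*log(z + 3) - 4*log(z + 5) - 2*atan(z).
Step 1. Decompose ∫((-8*z**4 - 44*z**3 - 68*z**2 - 88*z - 72)/(z**5 + 9*z**4 + 24*z**3 + 24*z**2 + 23*z + 15)) dz by partial fractions, (-8*z**4 - 44*z**3 - 68*z**2 - 88*z - 72)/(z**5 + 9*z**4 + 24*z**3 + 24*z**2 + 23*z + 15) = -2/(z**2 + 1) - 4/(z + 5) - 3/(z + 3) - 1/(z + 1): now ∫(-1/(z + 1)) dz + ∫(-3/(z + 3)) dz + ∫(-4/(z + 5)) dz + ∫(-2/(z**2 + 1)) dz.
Step 2. Evaluate the standard form [assuming z > -1]: now -log(z + 1) + ∫(-3/(z + 3)) dz + ∫(-4/(z + 5)) dz + ∫(-2/(z**2 + 1)) dz.
Step 3. Evaluate the standard form [assuming z > -3]: now -log(z + 1) - 3*log(z + 3) + ∫(-4/(z + 5)) dz + ∫(-2/(z**2 + 1)) dz.
Step 4. Evaluate the standard form [assuming z > -5]: now -log(z + 1) - 3*log(z + 3) - 4*log(z + 5) + ∫(-2/(z**2 + 1)) dz.
Step 5. Evaluate the standard form: now -log(z + 1) - 3*log(z + 3) - 4*log(z + 5) - 2*atan(z).
Answer: -log(z + 1) - 3*log(z + 3) - 4*log(z + 5) - 2*atan(z).


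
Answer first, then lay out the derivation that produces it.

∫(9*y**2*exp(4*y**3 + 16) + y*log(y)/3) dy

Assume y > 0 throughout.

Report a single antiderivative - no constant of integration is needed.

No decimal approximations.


The answer is y**2*log(y)/6 - y**2/12 + 3*exp(4*y**3 + 16)/4.
Step 1. Rewrite: now ∫(y*log(y)/3) dy + ∫(9*y**2*exp(4*y**3 + 16)) dy.
Step 2. Integrate ∫(y*log(y)/3) dy by parts with u = log(y), dv = (y/3) dy, so v = y**2/6 [assuming y > 0]: now y**2*log(y)/6 + ∫(-y/6) dy + ∫(9*y**2*exp(4*y**3 + 16)) dy.
Step 3. Evaluate the standard form: now y**2*log(y)/6 - y**2/12 + ∫(9*y**2*exp(4*y**3 + 16)) dy.
Step 4. Substitute u = y**3 + 4, turning ∫(9*y**2*exp(4*y**3 + 16)) dy into ∫(3*exp(4*u)) du: now y**2*log(y)/6 - y**2/12 + ∫(3*exp(4*u)) du.
Step 5. Evaluate the standard form: now y**2*log(y)/6 - y**2/12 + 3*exp(4*u)/4.
Step 6. Substitute back u = y**3 + 4: now y**2*log(y)/6 - y**2/12 + 3*exp(4*y**3 + 16)/4.
Answer: y**2*log(y)/6 - y**2/12 + 3*exp(4*y**3 + 16)/4.


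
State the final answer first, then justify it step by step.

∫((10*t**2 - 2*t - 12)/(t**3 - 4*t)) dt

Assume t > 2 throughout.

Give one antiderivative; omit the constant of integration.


The answer is 3*log(t) + 3*log(t - 2) + 4*log(t + 2).
Step 1. Decompose ∫((10*t**2 - 2*t - 12)/(t**3 - 4*t)) dt by partial fractions, (10*t**2 - 2*t - 12)/(t**3 - 4*t) = 4/(t + 2) + 3/(t - 2) + 3/t: now ∫(3/t) dt + ∫(3/(t - 2)) dt + ∫(4/(t + 2)) dt.
Step 2. Evaluate the standard form [assuming t > 0]: now 3*log(t) + ∫(3/(t - 2)) dt + ∫(4/(t + 2)) dt.
Step 3. Evaluate the standard form [assuming t > -2]: now 3*log(t) + 4*log(t + 2) + ∫(3/(t - 2)) dt.
Step 4. Evaluate the standard form [assuming t > 2]: now 3*log(t) + 3*log(t - 2) + 4*log(t + 2).
Answer: 3*log(t) + 3*log(t - 2) + 4*log(t + 2).


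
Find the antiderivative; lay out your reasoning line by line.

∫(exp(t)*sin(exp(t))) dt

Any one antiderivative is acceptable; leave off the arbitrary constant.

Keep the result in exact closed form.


Step 1. Substitute u = exp(t), turning ∫(exp(t)*sin(exp(t))) dt into ∫(sin(u)) du: now ∫(sin(u)) du.
Step 2. Evaluate the standard form: now -cos(u).
Step 3. Substitute back u = exp(t): now -cos(exp(t)).
Answer: -cos(exp(t)).


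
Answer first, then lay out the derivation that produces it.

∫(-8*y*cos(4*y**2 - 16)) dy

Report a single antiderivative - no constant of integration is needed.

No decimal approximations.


The answer is -sin(4*y**2 - 16).
Step 1. Substitute u = y**2 - 4, turning ∫(-8*y*cos(4*y**2 - 16)) dy into ∫(-4*cos(4*u)) du: now ∫(-4*cos(4*u)) du.
Step 2. Evaluate the standard form: now -sin(4*u).
Step 3. Substitute back u = y**2 - 4: now -sin(4*y**2 - 16).
Answer: -sin(4*y**2 - 16).


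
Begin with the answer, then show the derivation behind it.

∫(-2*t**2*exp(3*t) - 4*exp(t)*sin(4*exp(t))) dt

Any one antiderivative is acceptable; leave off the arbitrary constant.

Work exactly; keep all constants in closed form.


The answer is -2*t**2*exp(3*t)/3 + 4*t*exp(3*t)/9 - 4*exp(3*t)/27 + cos(4*exp(t)).
Step 1. Rewrite: now ∫(-2*t**2*exp(3*t)) dt + ∫(-4*exp(t)*sin(4*exp(t))) dt.
Step 2. Integrate ∫(-2*t**2*exp(3*t)) dt by parts with u = t**2, dv = (-2*exp(3*t)) dt, so v = -2*exp(3*t)/3: now -2*t**2*exp(3*t)/3 + ∫(4*t*exp(3*t)/3) dt + ∫(-4*exp(t)*sin(4*exp(t))) dt.
Step 3. Integrate ∫(4*t*exp(3*t)/3) dt by parts with u = t, dv = (4*exp(3*t)/3) dt, so v = 4*exp(3*t)/9: now -2*t**2*exp(3*t)/3 + 4*t*exp(3*t)/9 + ∫(-4*exp(t)*sin(4*exp(t))) dt + ∫(-4*exp(3*t)/9) dt.
Step 4. Evaluate the standard form: now -2*t**2*exp(3*t)/3 + 4*t*exp(3*t)/9 - 4*exp(3*t)/27 + ∫(-4*exp(t)*sin(4*exp(t))) dt.
Step 5. Substitute u = exp(t), turning ∫(-4*exp(t)*sin(4*exp(t))) dt into ∫(-4*sin(4*u)) du: now -2*t**2*exp(3*t)/3 + 4*t*exp(3*t)/9 - 4*exp(3*t)/27 + ∫(-4*sin(4*u)) du.
Step 6. Evaluate the standard form: now -2*t**2*exp(3*t)/3 + 4*t*exp(3*t)/9 - 4*exp(3*t)/27 + cos(4*u).
Step 7. Substitute back u = exp(t): now -2*t**2*exp(3*t)/3 + 4*t*exp(3*t)/9 - 4*exp(3*t)/27 + cos(4*exp(t)).
Answer: -2*t**2*exp(3*t)/3 + 4*t*exp(3*t)/9 - 4*exp(3*t)/27 + cos(4*exp(t)).


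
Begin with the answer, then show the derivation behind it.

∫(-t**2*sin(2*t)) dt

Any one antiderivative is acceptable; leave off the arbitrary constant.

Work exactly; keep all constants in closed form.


The answer is t**2*cos(2*t)/2 - t*sin(2*t)/2 - cos(2*t)/4.
Step 1. Integrate ∫(-t**2*sin(2*t)) dt by parts with u = t**2, dv = (-sin(2*t)) dt, so v = cos(2*t)/2: now t**2*cos(2*t)/2 + ∫(-t*cos(2*t)) dt.
Step 2. Integrate ∫(-t*cos(2*t)) dt by parts with u = t, dv = (-cos(2*t)) dt, so v = -sin(2*t)/2: now t**2*cos(2*t)/2 - t*sin(2*t)/2 + ∫(sin(2*t)/2) dt.
Step 3. Evaluate the standard form: now t**2*cos(2*t)/2 - t*sin(2*t)/2 - cos(2*t)/4.
Answer: t**2*cos(2*t)/2 - t*sin(2*t)/2 - cos(2*t)/4.


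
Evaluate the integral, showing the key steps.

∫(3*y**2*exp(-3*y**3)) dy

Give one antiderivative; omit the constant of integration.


Step 1. Substitute u = y**3, turning ∫(3*y**2*exp(-3*y**3)) dy into ∫(exp(-3*u)) du: now ∫(exp(-3*u)) du.
Step 2. Evaluate the standard form: now -exp(-3*u)/3.
Step 3. Substitute back u = y**3: now -exp(-3*y**3)/3.
Answer: -exp(-3*y**3)/3.


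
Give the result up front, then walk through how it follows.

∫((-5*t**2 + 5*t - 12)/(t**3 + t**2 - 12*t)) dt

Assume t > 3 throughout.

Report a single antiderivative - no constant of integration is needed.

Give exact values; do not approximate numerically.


The answer is log(t) - 2*log(t - 3) - 4*log(t + 4).
Step 1. Decompose ∫((-5*t**2 + 5*t - 12)/(t**3 + t**2 - 12*t)) dt by partial fractions, (-5*t**2 + 5*t - 12)/(t**3 + t**2 - 12*t) = -4/(t + 4) - 2/(t - 3) + 1/t: now ∫(1/t) dt + ∫(-2/(t - 3)) dt + ∫(-4/(t + 4)) dt.
Step 2. Evaluate the standard form [assuming t > 0]: now log(t) + ∫(-2/(t - 3)) dt + ∫(-4/(t + 4)) dt.
Step 3. Evaluate the standard form [assuming t > 3]: now log(t) - 2*log(t - 3) + ∫(-4/(t + 4)) dt.
Step 4. Evaluate the standard form [assuming t > -4]: now log(t) - 2*log(t - 3) - 4*log(t + 4).
Answer: log(t) - 2*log(t - 3) - 4*log(t + 4).


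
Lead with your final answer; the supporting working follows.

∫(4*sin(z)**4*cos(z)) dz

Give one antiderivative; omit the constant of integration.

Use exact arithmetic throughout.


The answer is 4*sin(z)**5/5.
Step 1. Substitute u = sin(z), turning ∫(4*sin(z)**4*cos(z)) dz into ∫(4*u**4) du: now ∫(4*u**4) du.
Step 2. Evaluate the standard form: now 4*u**5/5.
Step 3. Substitute back u = sin(z): now 4*sin(z)**5/5.
Answer: 4*sin(z)**5/5.


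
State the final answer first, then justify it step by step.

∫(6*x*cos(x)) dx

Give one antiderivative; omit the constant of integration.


The answer is 6*x*sin(x) + 6*cos(x).
Step 1. Integrate ∫(6*x*cos(x)) dx by parts with u = x, dv = (6*cos(x)) dx, so v = 6*sin(x): now 6*x*sin(x) + ∫(-6*sin(x)) dx.
Step 2. Evaluate the standard form: now 6*x*sin(x) + 6*cos(x).
Answer: 6*x*sin(x) + 6*cos(x).


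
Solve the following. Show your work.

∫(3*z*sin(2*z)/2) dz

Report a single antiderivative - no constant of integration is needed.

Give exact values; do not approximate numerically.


Step 1. Integrate ∫(3*z*sin(2*z)/2) dz by parts with u = z, dv = (3*sin(2*z)/2) dz, so v = -3*cos(2*z)/4: now -3*z*cos(2*z)/4 + ∫(3*cos(2*z)/4) dz.
Step 2. Evaluate the standard form: now -3*z*cos(2*z)/4 + 3*sin(2*z)/8.
Answer: -3*z*cos(2*z)/4 + 3*sin(2*z)/8.


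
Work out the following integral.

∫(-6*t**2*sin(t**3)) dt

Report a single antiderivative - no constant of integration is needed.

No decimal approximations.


Answer: 2*cos(t**3).


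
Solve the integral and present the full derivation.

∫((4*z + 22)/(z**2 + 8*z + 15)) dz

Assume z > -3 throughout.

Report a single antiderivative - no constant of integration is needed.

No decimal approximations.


Step 1. Decompose ∫((4*z + 22)/(z**2 + 8*z + 15)) dz by partial fractions, (4*z + 22)/(z**2 + 8*z + 15) = -1/(z + 5) + 5/(z + 3): now ∫(5/(z + 3)) dz + ∫(-1/(z + 5)) dz.
Step 2. Evaluate the standard form [assuming z > -5]: now -log(z + 5) + ∫(5/(z + 3)) dz.
Step 3. Evaluate the standard form [assuming z > -3]: now 5*log(z + 3) - log(z + 5).
Answer: 5*log(z + 3) - log(z + 5).


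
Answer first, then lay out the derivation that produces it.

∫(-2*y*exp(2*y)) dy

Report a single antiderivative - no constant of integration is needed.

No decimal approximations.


The answer is -y*exp(2*y) + exp(2*y)/2.
Step 1. Integrate ∫(-2*y*exp(2*y)) dy by parts with u = y, dv = (-2*exp(2*y)) dy, so v = -exp(2*y): now -y*exp(2*y) + ∫(exp(2*y)) dy.
Step 2. Evaluate the standard form: now -y*exp(2*y) + exp(2*y)/2.
Answer: -y*exp(2*y) + exp(2*y)/2.


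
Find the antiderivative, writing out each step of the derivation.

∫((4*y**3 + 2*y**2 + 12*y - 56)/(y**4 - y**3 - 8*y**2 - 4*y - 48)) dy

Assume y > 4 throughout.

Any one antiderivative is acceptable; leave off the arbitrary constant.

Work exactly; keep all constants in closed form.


Step 1. Decompose ∫((4*y**3 + 2*y**2 + 12*y - 56)/(y**4 - y**3 - 8*y**2 - 4*y - 48)) dy by partial fractions, (4*y**3 + 2*y**2 + 12*y - 56)/(y**4 - y**3 - 8*y**2 - 4*y - 48) = 4/(y**2 + 4) + 2/(y + 3) + 2/(y - 4): now ∫(2/(y - 4)) dy + ∫(2/(y + 3)) dy + ∫(4/(y**2 + 4)) dy.
Step 2. Evaluate the standard form [assuming y > 4]: now 2*log(y - 4) + ∫(2/(y + 3)) dy + ∫(4/(y**2 + 4)) dy.
Step 3. Evaluate the standard form [assuming y > -3]: now 2*log(y - 4) + 2*log(y + 3) + ∫(4/(y**2 + 4)) dy.
Step 4. Evaluate the standard form: now 2*log(y - 4) + 2*log(y + 3) + 2*atan(y/2).
Answer: 2*log(y - 4) + 2*log(y + 3) + 2*atan(y/2).


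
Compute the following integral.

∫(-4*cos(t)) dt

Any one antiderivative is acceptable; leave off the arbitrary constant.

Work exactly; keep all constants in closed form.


Answer: -4*sin(t).


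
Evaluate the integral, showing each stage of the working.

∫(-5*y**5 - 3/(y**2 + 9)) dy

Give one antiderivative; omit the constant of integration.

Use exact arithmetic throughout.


Step 1. Rewrite: now ∫(-5*y**5) dy + ∫(-3/(y**2 + 9)) dy.
Step 2. Evaluate the standard form: now -5*y**6/6 + ∫(-3/(y**2 + 9)) dy.
Step 3. Evaluate the standard form: now -5*y**6/6 - atan(y/3).
Answer: -5*y**6/6 - atan(y/3).


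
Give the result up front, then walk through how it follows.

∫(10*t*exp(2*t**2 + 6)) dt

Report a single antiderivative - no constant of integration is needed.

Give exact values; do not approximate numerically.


The answer is 5*exp(2*t**2 + 6)/2.
Step 1. Substitute u = t**2 + 3, turning ∫(10*t*exp(2*t**2 + 6)) dt into ∫(5*exp(2*u)) du: now ∫(5*exp(2*u)) du.
Step 2. Evaluate the standard form: now 5*exp(2*u)/2.
Step 3. Substitute back u = t**2 + 3: now 5*exp(2*t**2 + 6)/2.
Answer: 5*exp(2*t**2 + 6)/2.


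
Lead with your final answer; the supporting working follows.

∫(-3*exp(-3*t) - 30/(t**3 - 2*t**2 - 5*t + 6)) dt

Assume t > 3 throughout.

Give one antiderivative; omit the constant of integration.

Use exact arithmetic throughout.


The answer is -3*log(t - 3) + 5*log(t - 1) - 2*log(t + 2) + exp(-3*t).
Step 1. Rewrite: now ∫(-30/(t**3 - 2*t**2 - 5*t + 6)) dt + ∫(-3*exp(-3*t)) dt.
Step 2. Evaluate the standard form: now ∫(-30/(t**3 - 2*t**2 - 5*t + 6)) dt + exp(-3*t).
Step 3. Decompose ∫(-30/(t**3 - 2*t**2 - 5*t + 6)) dt by partial fractions, -30/(t**3 - 2*t**2 - 5*t + 6) = -2/(t + 2) + 5/(t - 1) - 3/(t - 3): now ∫(-3/(t - 3)) dt + ∫(5/(t - 1)) dt + ∫(-2/(t + 2)) dt + exp(-3*t).
Step 4. Evaluate the standard form [assuming t > -2]: now -2*log(t + 2) + ∫(-3/(t - 3)) dt + ∫(5/(t - 1)) dt + exp(-3*t).
Step 5. Evaluate the standard form [assuming t > 1]: now 5*log(t - 1) - 2*log(t + 2) + ∫(-3/(t - 3)) dt + exp(-3*t).
Step 6. Evaluate the standard form [assuming t > 3]: now -3*log(t - 3) + 5*log(t - 1) - 2*log(t + 2) + exp(-3*t).
Answer: -3*log(t - 3) + 5*log(t - 1) - 2*log(t + 2) + exp(-3*t).


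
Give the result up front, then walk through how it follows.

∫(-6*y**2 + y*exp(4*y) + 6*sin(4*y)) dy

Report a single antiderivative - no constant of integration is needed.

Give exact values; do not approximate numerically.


The answer is -2*y**3 + y*exp(4*y)/4 - exp(4*y)/16 - 3*cos(4*y)/2.
Step 1. Rewrite: now ∫(-6*y**2) dy + ∫(y*exp(4*y)) dy + ∫(6*sin(4*y)) dy.
Step 2. Integrate ∫(y*exp(4*y)) dy by parts with u = y, dv = (exp(4*y)) dy, so v = exp(4*y)/4: now y*exp(4*y)/4 + ∫(-6*y**2) dy + ∫(-exp(4*y)/4) dy + ∫(6*sin(4*y)) dy.
Step 3. Evaluate the standard form: now y*exp(4*y)/4 - exp(4*y)/16 + ∫(-6*y**2) dy + ∫(6*sin(4*y)) dy.
Step 4. Evaluate the standard form: now y*exp(4*y)/4 - exp(4*y)/16 - 3*cos(4*y)/2 + ∫(-6*y**2) dy.
Step 5. Evaluate the standard form: now -2*y**3 + y*exp(4*y)/4 - exp(4*y)/16 - 3*cos(4*y)/2.
Answer: -2*y**3 + y*exp(4*y)/4 - exp(4*y)/16 - 3*cos(4*y)/2.


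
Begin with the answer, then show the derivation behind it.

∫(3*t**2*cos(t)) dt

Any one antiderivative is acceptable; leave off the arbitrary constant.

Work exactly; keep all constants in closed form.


The answer is 3*t**2*sin(t) + 6*t*cos(t) - 6*sin(t).
Step 1. Integrate ∫(3*t**2*cos(t)) dt by parts with u = t**2, dv = (3*cos(t)) dt, so v = 3*sin(t): now 3*t**2*sin(t) + ∫(-6*t*sin(t)) dt.
Step 2. Integrate ∫(-6*t*sin(t)) dt by parts with u = t, dv = (-6*sin(t)) dt, so v = 6*cos(t): now 3*t**2*sin(t) + 6*t*cos(t) + ∫(-6*cos(t)) dt.
Step 3. Evaluate the standard form: now 3*t**2*sin(t) + 6*t*cos(t) - 6*sin(t).
Answer: 3*t**2*sin(t) + 6*t*cos(t) - 6*sin(t).


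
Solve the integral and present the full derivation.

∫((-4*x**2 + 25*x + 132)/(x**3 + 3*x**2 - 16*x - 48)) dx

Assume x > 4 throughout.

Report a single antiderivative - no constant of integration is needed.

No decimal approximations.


Step 1. Decompose ∫((-4*x**2 + 25*x + 132)/(x**3 + 3*x**2 - 16*x - 48)) dx by partial fractions, (-4*x**2 + 25*x + 132)/(x**3 + 3*x**2 - 16*x - 48) = -4/(x + 4) - 3/(x + 3) + 3/(x - 4): now ∫(3/(x - 4)) dx + ∫(-3/(x + 3)) dx + ∫(-4/(x + 4)) dx.
Step 2. Evaluate the standard form [assuming x > 4]: now 3*log(x - 4) + ∫(-3/(x + 3)) dx + ∫(-4/(x + 4)) dx.
Step 3. Evaluate the standard form [assuming x > -4]: now 3*log(x - 4) - 4*log(x + 4) + ∫(-3/(x + 3)) dx.
Step 4. Evaluate the standard form [assuming x > -3]: now 3*log(x - 4) - 3*log(x + 3) - 4*log(x + 4).
Answer: 3*log(x - 4) - 3*log(x + 3) - 4*log(x + 4).


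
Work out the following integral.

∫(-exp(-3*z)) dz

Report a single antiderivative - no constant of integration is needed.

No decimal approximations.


Answer: exp(-3*z)/3.


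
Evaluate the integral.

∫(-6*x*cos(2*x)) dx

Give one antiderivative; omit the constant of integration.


Answer: -3*x*sin(2*x) - 3*cos(2*x)/2.


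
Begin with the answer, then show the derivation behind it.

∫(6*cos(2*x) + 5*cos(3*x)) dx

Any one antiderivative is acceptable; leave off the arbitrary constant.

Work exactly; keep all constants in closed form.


The answer is 3*sin(2*x) + 5*sin(3*x)/3.
Step 1. Rewrite: now ∫(6*cos(2*x)) dx + ∫(5*cos(3*x)) dx.
Step 2. Evaluate the standard form: now 5*sin(3*x)/3 + ∫(6*cos(2*x)) dx.
Step 3. Evaluate the standard form: now 3*sin(2*x) + 5*sin(3*x)/3.
Answer: 3*sin(2*x) + 5*sin(3*x)/3.


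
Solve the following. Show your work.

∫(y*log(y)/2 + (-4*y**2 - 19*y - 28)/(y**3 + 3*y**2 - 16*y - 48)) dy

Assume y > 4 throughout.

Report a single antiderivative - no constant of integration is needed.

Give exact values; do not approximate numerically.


Step 1. Rewrite: now ∫(y*log(y)/2) dy + ∫((-4*y**2 - 19*y - 28)/(y**3 + 3*y**2 - 16*y - 48)) dy.
Step 2. Integrate ∫(y*log(y)/2) dy by parts with u = log(y), dv = (y/2) dy, so v = y**2/4 [assuming y > 0]: now y**2*log(y)/4 + ∫(-y/4) dy + ∫((-4*y**2 - 19*y - 28)/(y**3 + 3*y**2 - 16*y - 48)) dy.
Step 3. Evaluate the standard form: now y**2*log(y)/4 - y**2/8 + ∫((-4*y**2 - 19*y - 28)/(y**3 + 3*y**2 - 16*y - 48)) dy.
Step 4. Decompose ∫((-4*y**2 - 19*y - 28)/(y**3 + 3*y**2 - 16*y - 48)) dy by partial fractions, (-4*y**2 - 19*y - 28)/(y**3 + 3*y**2 - 16*y - 48) = -2/(y + 4) + 1/(y + 3) - 3/(y - 4): now y**2*log(y)/4 - y**2/8 + ∫(-3/(y - 4)) dy + ∫(1/(y + 3)) dy + ∫(-2/(y + 4)) dy.
Step 5. Evaluate the standard form [assuming y > -3]: now y**2*log(y)/4 - y**2/8 + log(y + 3) + ∫(-3/(y - 4)) dy + ∫(-2/(y + 4)) dy.
Step 6. Evaluate the standard form [assuming y > -4]: now y**2*log(y)/4 - y**2/8 + log(y + 3) - 2*log(y + 4) + ∫(-3/(y - 4)) dy.
Step 7. Evaluate the standard form [assuming y > 4]: now y**2*log(y)/4 - y**2/8 - 3*log(y - 4) + log(y + 3) - 2*log(y + 4).
Answer: y**2*log(y)/4 - y**2/8 - 3*log(y - 4) + log(y + 3) - 2*log(y + 4).


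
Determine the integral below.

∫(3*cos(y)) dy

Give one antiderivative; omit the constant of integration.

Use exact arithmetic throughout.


Answer: 3*sin(y).


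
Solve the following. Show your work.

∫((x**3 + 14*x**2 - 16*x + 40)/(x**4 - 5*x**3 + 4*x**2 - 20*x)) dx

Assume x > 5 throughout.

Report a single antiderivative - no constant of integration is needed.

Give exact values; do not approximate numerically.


Step 1. Decompose ∫((x**3 + 14*x**2 - 16*x + 40)/(x**4 - 5*x**3 + 4*x**2 - 20*x)) dx by partial fractions, (x**3 + 14*x**2 - 16*x + 40)/(x**4 - 5*x**3 + 4*x**2 - 20*x) = 4/(x**2 + 4) + 3/(x - 5) - 2/x: now ∫(-2/x) dx + ∫(3/(x - 5)) dx + ∫(4/(x**2 + 4)) dx.
Step 2. Evaluate the standard form [assuming x > 0]: now -2*log(x) + ∫(3/(x - 5)) dx + ∫(4/(x**2 + 4)) dx.
Step 3. Evaluate the standard form [assuming x > 5]: now -2*log(x) + 3*log(x - 5) + ∫(4/(x**2 + 4)) dx.
Step 4. Evaluate the standard form: now -2*log(x) + 3*log(x - 5) + 2*atan(x/2).
Answer: -2*log(x) + 3*log(x - 5) + 2*atan(x/2).


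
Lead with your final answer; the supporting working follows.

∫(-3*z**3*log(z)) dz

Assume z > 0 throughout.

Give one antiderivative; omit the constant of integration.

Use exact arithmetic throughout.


The answer is -3*z**4*log(z)/4 + 3*z**4/16.
Step 1. Integrate ∫(-3*z**3*log(z)) dz by parts with u = log(z), dv = (-3*z**3) dz, so v = -3*z**4/4 [assuming z > 0]: now -3*z**4*log(z)/4 + ∫(3*z**3/4) dz.
Step 2. Evaluate the standard form: now -3*z**4*log(z)/4 + 3*z**4/16.
Answer: -3*z**4*log(z)/4 + 3*z**4/16.


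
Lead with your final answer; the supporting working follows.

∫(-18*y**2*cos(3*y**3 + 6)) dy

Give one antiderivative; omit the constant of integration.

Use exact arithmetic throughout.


The answer is -2*sin(3*y**3 + 6).
Step 1. Substitute u = y**3 + 2, turning ∫(-18*y**2*cos(3*y**3 + 6)) dy into ∫(-6*cos(3*u)) du: now ∫(-6*cos(3*u)) du.
Step 2. Evaluate the standard form: now -2*sin(3*u).
Step 3. Substitute back u = y**3 + 2: now -2*sin(3*y**3 + 6).
Answer: -2*sin(3*y**3 + 6).


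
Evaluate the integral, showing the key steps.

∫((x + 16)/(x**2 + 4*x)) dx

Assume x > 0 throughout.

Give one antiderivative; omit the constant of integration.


Step 1. Decompose ∫((x + 16)/(x**2 + 4*x)) dx by partial fractions, (x + 16)/(x**2 + 4*x) = -3/(x + 4) + 4/x: now ∫(4/x) dx + ∫(-3/(x + 4)) dx.
Step 2. Evaluate the standard form [assuming x > -4]: now -3*log(x + 4) + ∫(4/x) dx.
Step 3. Evaluate the standard form [assuming x > 0]: now 4*log(x) - 3*log(x + 4).
Answer: 4*log(x) - 3*log(x + 4).


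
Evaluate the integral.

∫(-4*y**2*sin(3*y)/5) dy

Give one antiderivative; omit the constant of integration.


Answer: 4*y**2*cos(3*y)/15 - 8*y*sin(3*y)/45 - 8*cos(3*y)/135.


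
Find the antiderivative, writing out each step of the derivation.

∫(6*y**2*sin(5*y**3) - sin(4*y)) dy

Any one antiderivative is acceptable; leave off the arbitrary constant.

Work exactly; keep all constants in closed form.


Step 1. Rewrite: now ∫(6*y**2*sin(5*y**3)) dy + ∫(-sin(4*y)) dy.
Step 2. Substitute u = y**3, turning ∫(6*y**2*sin(5*y**3)) dy into ∫(2*sin(5*u)) du: now ∫(2*sin(5*u)) du + ∫(-sin(4*y)) dy.
Step 3. Evaluate the standard form: now -2*cos(5*u)/5 + ∫(-sin(4*y)) dy.
Step 4. Substitute back u = y**3: now -2*cos(5*y**3)/5 + ∫(-sin(4*y)) dy.
Step 5. Evaluate the standard form: now cos(4*y)/4 - 2*cos(5*y**3)/5.
Answer: cos(4*y)/4 - 2*cos(5*y**3)/5.


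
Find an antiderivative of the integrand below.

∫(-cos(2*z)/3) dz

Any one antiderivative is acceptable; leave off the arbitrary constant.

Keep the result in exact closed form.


Answer: -sin(2*z)/6.


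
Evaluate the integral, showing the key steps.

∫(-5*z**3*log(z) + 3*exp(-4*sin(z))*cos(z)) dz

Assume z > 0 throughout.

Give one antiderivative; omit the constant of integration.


Step 1. Rewrite: now ∫(-5*z**3*log(z)) dz + ∫(3*exp(-4*sin(z))*cos(z)) dz.
Step 2. Substitute u = sin(z), turning ∫(3*exp(-4*sin(z))*cos(z)) dz into ∫(3*exp(-4*u)) du: now ∫(-5*z**3*log(z)) dz + ∫(3*exp(-4*u)) du.
Step 3. Evaluate the standard form: now ∫(-5*z**3*log(z)) dz - 3*exp(-4*u)/4.
Step 4. Substitute back u = sin(z): now ∫(-5*z**3*log(z)) dz - 3*exp(-4*sin(z))/4.
Step 5. Integrate ∫(-5*z**3*log(z)) dz by parts with u = log(z), dv = (-5*z**3) dz, so v = -5*z**4/4 [assuming z > 0]: now -5*z**4*log(z)/4 + ∫(5*z**3/4) dz - 3*exp(-4*sin(z))/4.
Step 6. Evaluate the standard form: now -5*z**4*log(z)/4 + 5*z**4/16 - 3*exp(-4*sin(z))/4.
Answer: -5*z**4*log(z)/4 + 5*z**4/16 - 3*exp(-4*sin(z))/4.


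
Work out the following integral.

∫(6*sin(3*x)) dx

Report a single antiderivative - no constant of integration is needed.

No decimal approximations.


Answer: -2*cos(3*x).


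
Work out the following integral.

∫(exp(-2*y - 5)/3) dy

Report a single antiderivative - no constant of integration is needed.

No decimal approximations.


Answer: -exp(-2*y - 5)/6.


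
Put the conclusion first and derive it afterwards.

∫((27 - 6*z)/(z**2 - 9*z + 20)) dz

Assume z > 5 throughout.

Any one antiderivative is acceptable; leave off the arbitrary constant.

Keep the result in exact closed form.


The answer is -3*log(z - 5) - 3*log(z - 4).
Step 1. Decompose ∫((27 - 6*z)/(z**2 - 9*z + 20)) dz by partial fractions, (27 - 6*z)/(z**2 - 9*z + 20) = -3/(z - 4) - 3/(z - 5): now ∫(-3/(z - 5)) dz + ∫(-3/(z - 4)) dz.
Step 2. Evaluate the standard form [assuming z > 5]: now -3*log(z - 5) + ∫(-3/(z - 4)) dz.
Step 3. Evaluate the standard form [assuming z > 4]: now -3*log(z - 5) - 3*log(z - 4).
Answer: -3*log(z - 5) - 3*log(z - 4).


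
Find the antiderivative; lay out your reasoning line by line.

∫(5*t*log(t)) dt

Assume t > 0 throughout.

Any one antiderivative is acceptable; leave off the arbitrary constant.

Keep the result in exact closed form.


Step 1. Integrate ∫(5*t*log(t)) dt by parts with u = log(t), dv = (5*t) dt, so v = 5*t**2/2 [assuming t > 0]: now 5*t**2*log(t)/2 + ∫(-5*t/2) dt.
Step 2. Evaluate the standard form: now 5*t**2*log(t)/2 - 5*t**2/4.
Answer: 5*t**2*log(t)/2 - 5*t**2/4.


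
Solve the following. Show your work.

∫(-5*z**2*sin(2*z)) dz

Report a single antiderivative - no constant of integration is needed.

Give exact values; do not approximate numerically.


Step 1. Integrate ∫(-5*z**2*sin(2*z)) dz by parts with u = z**2, dv = (-5*sin(2*z)) dz, so v = 5*cos(2*z)/2: now 5*z**2*cos(2*z)/2 + ∫(-5*z*cos(2*z)) dz.
Step 2. Integrate ∫(-5*z*cos(2*z)) dz by parts with u = z, dv = (-5*cos(2*z)) dz, so v = -5*sin(2*z)/2: now 5*z**2*cos(2*z)/2 - 5*z*sin(2*z)/2 + ∫(5*sin(2*z)/2) dz.
Step 3. Evaluate the standard form: now 5*z**2*cos(2*z)/2 - 5*z*sin(2*z)/2 - 5*cos(2*z)/4.
Answer: 5*z**2*cos(2*z)/2 - 5*z*sin(2*z)/2 - 5*cos(2*z)/4.


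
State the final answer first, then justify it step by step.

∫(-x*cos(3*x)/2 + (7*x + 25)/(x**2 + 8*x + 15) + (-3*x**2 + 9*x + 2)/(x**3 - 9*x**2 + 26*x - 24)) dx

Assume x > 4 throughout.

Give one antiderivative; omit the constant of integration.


The answer is -x*sin(3*x)/6 - 5*log(x - 4) - 2*log(x - 3) + 4*log(x - 2) + 2*log(x + 3) + 5*log(x + 5) - cos(3*x)/18.
Step 1. Rewrite: now ∫(-x*cos(3*x)/2) dx + ∫((7*x + 25)/(x**2 + 8*x + 15)) dx + ∫((-3*x**2 + 9*x + 2)/(x**3 - 9*x**2 + 26*x - 24)) dx.
Step 2. Decompose ∫((-3*x**2 + 9*x + 2)/(x**3 - 9*x**2 + 26*x - 24)) dx by partial fractions, (-3*x**2 + 9*x + 2)/(x**3 - 9*x**2 + 26*x - 24) = 4/(x - 2) - 2/(x - 3) - 5/(x - 4): now ∫(-x*cos(3*x)/2) dx + ∫((7*x + 25)/(x**2 + 8*x + 15)) dx + ∫(-5/(x - 4)) dx + ∫(-2/(x - 3)) dx + ∫(4/(x - 2)) dx.
Step 3. Evaluate the standard form [assuming x > 2]: now 4*log(x - 2) + ∫(-x*cos(3*x)/2) dx + ∫((7*x + 25)/(x**2 + 8*x + 15)) dx + ∫(-5/(x - 4)) dx + ∫(-2/(x - 3)) dx.
Step 4. Evaluate the standard form [assuming x > 4]: now -5*log(x - 4) + 4*log(x - 2) + ∫(-x*cos(3*x)/2) dx + ∫((7*x + 25)/(x**2 + 8*x + 15)) dx + ∫(-2/(x - 3)) dx.
Step 5. Evaluate the standard form [assuming x > 3]: now -5*log(x - 4) - 2*log(x - 3) + 4*log(x - 2) + ∫(-x*cos(3*x)/2) dx + ∫((7*x + 25)/(x**2 + 8*x + 15)) dx.
Step 6. Decompose ∫((7*x + 25)/(x**2 + 8*x + 15)) dx by partial fractions, (7*x + 25)/(x**2 + 8*x + 15) = 5/(x + 5) + 2/(x + 3): now -5*log(x - 4) - 2*log(x - 3) + 4*log(x - 2) + ∫(-x*cos(3*x)/2) dx + ∫(2/(x + 3)) dx + ∫(5/(x + 5)) dx.
Step 7. Evaluate the standard form [assuming x > -5]: now -5*log(x - 4) - 2*log(x - 3) + 4*log(x - 2) + 5*log(x + 5) + ∫(-x*cos(3*x)/2) dx + ∫(2/(x + 3)) dx.
Step 8. Evaluate the standard form [assuming x > -3]: now -5*log(x - 4) - 2*log(x - 3) + 4*log(x - 2) + 2*log(x + 3) + 5*log(x + 5) + ∫(-x*cos(3*x)/2) dx.
Step 9. Integrate ∫(-x*cos(3*x)/2) dx by parts with u = x, dv = (-cos(3*x)/2) dx, so v = -sin(3*x)/6: now -x*sin(3*x)/6 - 5*log(x - 4) - 2*log(x - 3) + 4*log(x - 2) + 2*log(x + 3) + 5*log(x + 5) + ∫(sin(3*x)/6) dx.
Step 10. Evaluate the standard form: now -x*sin(3*x)/6 - 5*log(x - 4) - 2*log(x - 3) + 4*log(x - 2) + 2*log(x + 3) + 5*log(x + 5) - cos(3*x)/18.
Answer: -x*sin(3*x)/6 - 5*log(x - 4) - 2*log(x - 3) + 4*log(x - 2) + 2*log(x + 3) + 5*log(x + 5) - cos(3*x)/18.


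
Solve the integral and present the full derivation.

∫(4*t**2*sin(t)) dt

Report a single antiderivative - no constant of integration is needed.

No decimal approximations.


Step 1. Integrate ∫(4*t**2*sin(t)) dt by parts with u = t**2, dv = (4*sin(t)) dt, so v = -4*cos(t): now -4*t**2*cos(t) + ∫(8*t*cos(t)) dt.
Step 2. Integrate ∫(8*t*cos(t)) dt by parts with u = t, dv = (8*cos(t)) dt, so v = 8*sin(t): now -4*t**2*cos(t) + 8*t*sin(t) + ∫(-8*sin(t)) dt.
Step 3. Evaluate the standard form: now -4*t**2*cos(t) + 8*t*sin(t) + 8*cos(t).
Answer: -4*t**2*cos(t) + 8*t*sin(t) + 8*cos(t).


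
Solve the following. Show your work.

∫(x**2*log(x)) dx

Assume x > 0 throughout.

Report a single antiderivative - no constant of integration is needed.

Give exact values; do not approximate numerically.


Step 1. Integrate ∫(x**2*log(x)) dx by parts with u = log(x), dv = (x**2) dx, so v = x**3/3 [assuming x > 0]: now x**3*log(x)/3 + ∫(-x**2/3) dx.
Step 2. Evaluate the standard form: now x**3*log(x)/3 - x**3/9.
Answer: x**3*log(x)/3 - x**3/9.


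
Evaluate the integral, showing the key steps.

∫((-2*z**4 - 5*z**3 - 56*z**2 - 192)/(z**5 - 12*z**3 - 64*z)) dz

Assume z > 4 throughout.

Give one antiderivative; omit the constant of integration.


Step 1. Decompose ∫((-2*z**4 - 5*z**3 - 56*z**2 - 192)/(z**5 - 12*z**3 - 64*z)) dz by partial fractions, (-2*z**4 - 5*z**3 - 56*z**2 - 192)/(z**5 - 12*z**3 - 64*z) = -1/(z**2 + 4) - 2/(z + 4) - 3/(z - 4) + 3/z: now ∫(3/z) dz + ∫(-3/(z - 4)) dz + ∫(-2/(z + 4)) dz + ∫(-1/(z**2 + 4)) dz.
Step 2. Evaluate the standard form [assuming z > 0]: now 3*log(z) + ∫(-3/(z - 4)) dz + ∫(-2/(z + 4)) dz + ∫(-1/(z**2 + 4)) dz.
Step 3. Evaluate the standard form [assuming z > 4]: now 3*log(z) - 3*log(z - 4) + ∫(-2/(z + 4)) dz + ∫(-1/(z**2 + 4)) dz.
Step 4. Evaluate the standard form [assuming z > -4]: now 3*log(z) - 3*log(z - 4) - 2*log(z + 4) + ∫(-1/(z**2 + 4)) dz.
Step 5. Evaluate the standard form: now 3*log(z) - 3*log(z - 4) - 2*log(z + 4) - atan(z/2)/2.
Answer: 3*log(z) - 3*log(z - 4) - 2*log(z + 4) - atan(z/2)/2.


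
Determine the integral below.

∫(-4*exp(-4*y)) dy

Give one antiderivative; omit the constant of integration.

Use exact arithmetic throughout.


Answer: exp(-4*y).


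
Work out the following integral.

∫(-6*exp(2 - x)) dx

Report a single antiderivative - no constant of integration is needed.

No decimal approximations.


Answer: 6*exp(2 - x).


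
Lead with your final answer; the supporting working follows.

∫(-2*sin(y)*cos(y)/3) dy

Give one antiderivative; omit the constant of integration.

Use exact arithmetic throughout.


The answer is -sin(y)**2/3.
Step 1. Substitute u = sin(y), turning ∫(-2*sin(y)*cos(y)/3) dy into ∫(-2*u/3) du: now ∫(-2*u/3) du.
Step 2. Evaluate the standard form: now -u**2/3.
Step 3. Substitute back u = sin(y): now -sin(y)**2/3.
Answer: -sin(y)**2/3.


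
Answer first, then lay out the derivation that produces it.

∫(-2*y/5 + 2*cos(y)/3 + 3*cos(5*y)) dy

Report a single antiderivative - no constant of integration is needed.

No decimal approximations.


The answer is -y**2/5 + 2*sin(y)/3 + 3*sin(5*y)/5.
Step 1. Rewrite: now ∫(-2*y/5) dy + ∫(2*cos(y)/3) dy + ∫(3*cos(5*y)) dy.
Step 2. Evaluate the standard form: now 3*sin(5*y)/5 + ∫(-2*y/5) dy + ∫(2*cos(y)/3) dy.
Step 3. Evaluate the standard form: now -y**2/5 + 3*sin(5*y)/5 + ∫(2*cos(y)/3) dy.
Step 4. Evaluate the standard form: now -y**2/5 + 2*sin(y)/3 + 3*sin(5*y)/5.
Answer: -y**2/5 + 2*sin(y)/3 + 3*sin(5*y)/5.


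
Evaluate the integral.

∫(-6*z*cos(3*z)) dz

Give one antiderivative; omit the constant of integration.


Answer: -2*z*sin(3*z) - 2*cos(3*z)/3.


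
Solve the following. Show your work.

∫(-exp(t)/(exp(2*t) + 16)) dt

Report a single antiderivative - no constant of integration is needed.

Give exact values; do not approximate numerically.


Step 1. Substitute u = exp(t), turning ∫(-exp(t)/(exp(2*t) + 16)) dt into ∫(-1/(u**2 + 16)) du: now ∫(-1/(u**2 + 16)) du.
Step 2. Evaluate the standard form: now -atan(u/4)/4.
Step 3. Substitute back u = exp(t): now -atan(exp(t)/4)/4.
Answer: -atan(exp(t)/4)/4.


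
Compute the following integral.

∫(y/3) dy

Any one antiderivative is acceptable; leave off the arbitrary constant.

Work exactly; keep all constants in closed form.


Answer: y**2/6.
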